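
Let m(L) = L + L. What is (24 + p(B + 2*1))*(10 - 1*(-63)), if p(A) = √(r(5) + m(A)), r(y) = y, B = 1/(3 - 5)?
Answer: 1752 + 146*√2 ≈ 1958.5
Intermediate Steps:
m(L) = 2*L
B = -½ (B = 1/(-2) = -½ ≈ -0.50000)
p(A) = √(5 + 2*A)
(24 + p(B + 2*1))*(10 - 1*(-63)) = (24 + √(5 + 2*(-½ + 2*1)))*(10 - 1*(-63)) = (24 + √(5 + 2*(-½ + 2)))*(10 + 63) = (24 + √(5 + 2*(3/2)))*73 = (24 + √(5 + 3))*73 = (24 + √8)*73 = (24 + 2*√2)*73 = 1752 + 146*√2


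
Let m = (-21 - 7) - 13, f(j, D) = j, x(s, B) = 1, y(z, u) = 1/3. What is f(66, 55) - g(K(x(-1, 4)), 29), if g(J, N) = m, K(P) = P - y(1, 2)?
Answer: 107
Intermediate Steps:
y(z, u) = ⅓
K(P) = -⅓ + P (K(P) = P - 1*⅓ = P - ⅓ = -⅓ + P)
m = -41 (m = -28 - 13 = -41)
g(J, N) = -41
f(66, 55) - g(K(x(-1, 4)), 29) = 66 - 1*(-41) = 66 + 41 = 107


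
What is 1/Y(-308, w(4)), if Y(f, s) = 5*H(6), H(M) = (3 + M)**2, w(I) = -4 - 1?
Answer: 1/405 ≈ 0.0024691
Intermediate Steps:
w(I) = -5
Y(f, s) = 405 (Y(f, s) = 5*(3 + 6)**2 = 5*9**2 = 5*81 = 405)
1/Y(-308, w(4)) = 1/405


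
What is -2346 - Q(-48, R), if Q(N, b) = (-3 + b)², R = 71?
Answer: -6970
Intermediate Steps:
-2346 - Q(-48, R) = -2346 - (-3 + 71)² = -2346 - 1*68² = -2346 - 1*4624 = -2346 - 4624 = -6970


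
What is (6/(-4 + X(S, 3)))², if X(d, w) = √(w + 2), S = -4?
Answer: 36/(4 - √5)² ≈ 11.570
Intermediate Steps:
X(d, w) = √(2 + w)
(6/(-4 + X(S, 3)))² = (6/(-4 + √(2 + 3)))² = (6/(-4 + √5))² = 36/(-4 + √5)²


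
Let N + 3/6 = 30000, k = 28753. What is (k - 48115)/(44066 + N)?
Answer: -12908/49377 ≈ -0.26142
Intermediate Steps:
N = 59999/2 (N = -1/2 + 30000 = 59999/2 ≈ 30000.)
(k - 48115)/(44066 + N) = (28753 - 48115)/(44066 + 59999/2) = -19362/148131/2 = -19362*2/148131 = -12908/49377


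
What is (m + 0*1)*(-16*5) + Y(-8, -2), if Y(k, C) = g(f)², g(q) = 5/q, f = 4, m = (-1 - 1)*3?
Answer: 7705/16 ≈ 481.56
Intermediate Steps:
m = -6 (m = -2*3 = -6)
Y(k, C) = 25/16 (Y(k, C) = (5/4)² = 25/16)
(m + 0*1)*(-16*5) + Y(-8, -2) = (-6 + 0*1)*(-16*5) + 25/16 = (-6 + 0)*(-80) + 25/16 = -6*(-80) + 25/16 = 480 + 25/16 = 7705/16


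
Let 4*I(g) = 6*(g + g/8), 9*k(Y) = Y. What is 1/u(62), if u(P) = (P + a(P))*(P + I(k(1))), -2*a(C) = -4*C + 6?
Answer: 16/182085 ≈ 8.7871e-5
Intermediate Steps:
a(C) = -3 + 2*C (a(C) = -(-4*C + 6)/2 = -(6 - 4*C)/2 = -3 + 2*C)
k(Y) = Y/9
I(g) = 27*g/16 (I(g) = (6*(g + g/8))/4 = (6*(9*g/8))/4 = (27*g/4)/4 = 27*g/16)
u(P) = (-3 + 3*P)*(3/16 + P) (u(P) = (P + (-3 + 2*P))*(P + 27*((⅑)*1)/16) = (-3 + 3*P)*(P + (27/16)*(⅑)) = (-3 + 3*P)*(P + 3/16) = (-3 + 3*P)*(3/16 + P))
1/u(62) = 1/(-9/16 + 3*62² - 39/16*62) = 1/(-9/16 + 3*3844 - 1209/8) = 1/(-9/16 + 11532 - 1209/8) = 1/(182085/16) = 16/182085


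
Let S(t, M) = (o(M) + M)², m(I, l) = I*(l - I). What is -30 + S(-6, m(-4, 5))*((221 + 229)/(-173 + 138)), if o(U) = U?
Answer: -466770/7 ≈ -66681.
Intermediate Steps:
S(t, M) = 4*M² (S(t, M) = (M + M)² = (2*M)² = 4*M²)
-30 + S(-6, m(-4, 5))*((221 + 229)/(-173 + 138)) = -30 + (4*(-4*(5 - 1*(-4)))²)*((221 + 229)/(-173 + 138)) = -30 + (4*(-4*(5 + 4))²)*(450/(-35)) = -30 + (4*(-4*9)²)*(450*(-1/35)) = -30 + (4*(-36)²)*(-90/7) = -30 + (4*1296)*(-90/7) = -30 + 5184*(-90/7) = -30 - 466560/7 = -466770/7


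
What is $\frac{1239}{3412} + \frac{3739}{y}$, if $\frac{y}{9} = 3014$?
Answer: $\frac{23183291}{46276956} \approx 0.50097$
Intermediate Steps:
$y = 27126$ ($y = 9 \cdot 3014 = 27126$)
$\frac{1239}{3412} + \frac{3739}{y} = \frac{1239}{3412} + \frac{3739}{27126} = \frac{23183291}{46276956}$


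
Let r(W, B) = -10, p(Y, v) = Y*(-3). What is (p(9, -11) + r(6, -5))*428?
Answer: -15836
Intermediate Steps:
p(Y, v) = -3*Y
(p(9, -11) + r(6, -5))*428 = (-3*9 - 10)*428 = (-27 - 10)*428 = -37*428 = -15836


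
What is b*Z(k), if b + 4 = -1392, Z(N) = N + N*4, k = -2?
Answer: 13960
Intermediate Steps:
Z(N) = 5*N (Z(N) = N + 4*N = 5*N)
b = -1396 (b = -4 - 1392 = -1396)
b*Z(k) = -6980*(-2) = -1396*(-10) = 13960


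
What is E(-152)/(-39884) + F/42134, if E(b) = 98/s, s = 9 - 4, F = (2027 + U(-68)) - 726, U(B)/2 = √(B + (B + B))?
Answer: 31914536/1050295285 + 2*I*√51/21067 ≈ 0.030386 + 0.00067797*I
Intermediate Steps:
U(B) = 2*√3*√B (U(B) = 2*√(B + (B + B)) = 2*√(B + 2*B) = 2*√(3*B) = 2*(√3*√B) = 2*√3*√B)
F = 1301 + 4*I*√51 (F = (2027 + 2*√3*√(-68)) - 726 = (2027 + 2*√3*(2*I*√17)) - 726 = (2027 + 4*I*√51) - 726 = 1301 + 4*I*√51 ≈ 1301.0 + 28.566*I)
s = 5
E(b) = 98/5
E(-152)/(-39884) + F/42134 = (98/5)/(-39884) + (1301 + 4*I*√51)/42134 = (98/5)*(-1/39884) + (1301 + 4*I*√51)*(1/42134) = -49/99710 + (1301/42134 + 2*I*√51/21067) = 31914536/1050295285 + 2*I*√51/21067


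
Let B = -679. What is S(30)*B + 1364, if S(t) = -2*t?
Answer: 42104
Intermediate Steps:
S(30)*B + 1364 = -2*30*(-679) + 1364 = -60*(-679) + 1364 = 40740 + 1364 = 42104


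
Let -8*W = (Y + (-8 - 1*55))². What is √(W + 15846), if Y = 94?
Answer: √251614/4 ≈ 125.40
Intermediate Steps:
W = -961/8 (W = -(94 + (-8 - 1*55))²/8 = -(94 + (-8 - 55))²/8 = -(94 - 63)²/8 = -⅛*31² = -⅛*961 = -961/8 ≈ -120.13)
√(W + 15846) = √(-961/8 + 15846) = √(125807/8) = √251614/4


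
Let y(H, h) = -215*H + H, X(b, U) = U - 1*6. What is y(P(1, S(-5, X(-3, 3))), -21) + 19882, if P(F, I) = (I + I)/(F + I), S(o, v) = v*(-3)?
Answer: 97484/5 ≈ 19497.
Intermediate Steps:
X(b, U) = -6 + U (X(b, U) = U - 6 = -6 + U)
S(o, v) = -3*v
P(F, I) = 2*I/(F + I) (P(F, I) = (2*I)/(F + I) = 2*I/(F + I))
y(H, h) = -214*H
y(P(1, S(-5, X(-3, 3))), -21) + 19882 = -428*(-3*(-6 + 3))/(1 - 3*(-6 + 3)) + 19882 = -428*(-3*(-3))/(1 - 3*(-3)) + 19882 = -428*9/(1 + 9) + 19882 = -428*9/10 + 19882 = -214*9/5 + 19882 = -1926/5 + 19882 = 97484/5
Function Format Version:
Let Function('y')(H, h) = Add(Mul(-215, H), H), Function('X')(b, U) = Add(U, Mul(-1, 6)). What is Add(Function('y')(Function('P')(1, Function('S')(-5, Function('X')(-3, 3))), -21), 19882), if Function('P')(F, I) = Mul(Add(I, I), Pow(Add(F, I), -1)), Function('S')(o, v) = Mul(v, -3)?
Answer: Rational(97484, 5) ≈ 19497.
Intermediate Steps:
Function('X')(b, U) = Add(-6, U) (Function('X')(b, U) = Add(U, -6) = Add(-6, U))
Function('S')(o, v) = Mul(-3, v)
Function('P')(F, I) = Mul(2, I, Pow(Add(F, I), -1)) (Function('P')(F, I) = Mul(Mul(2, I), Pow(Add(F, I), -1)) = Mul(2, I, Pow(Add(F, I), -1)))
Function('y')(H, h) = Mul(-214, H)
Add(Function('y')(Function('P')(1, Function('S')(-5, Function('X')(-3, 3))), -21), 19882) = Add(Mul(-214, Mul(2, Mul(-3, Add(-6, 3)), Pow(Add(1, Mul(-3, Add(-6, 3))), -1))), 19882) = Add(Mul(-214, Mul(2, Mul(-3, -3), Pow(Add(1, Mul(-3, -3)), -1))), 19882) = Add(Mul(-214, Mul(2, 9, Pow(Add(1, 9), -1))), 19882) = Add(Mul(-214, Mul(2, 9, Pow(10, -1))), 19882) = Add(Mul(-214, Mul(2, 9, Rational(1, 10))), 19882) = Add(Mul(-214, Rational(9, 5)), 19882) = Add(Rational(-1926, 5), 19882) = Rational(97484, 5)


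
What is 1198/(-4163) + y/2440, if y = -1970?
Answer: -1112423/1015772 ≈ -1.0951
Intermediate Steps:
1198/(-4163) + y/2440 = 1198/(-4163) - 1970/2440 = 1198*(-1/4163) - 1970*1/2440 = -1198/4163 - 197/244 = -1112423/1015772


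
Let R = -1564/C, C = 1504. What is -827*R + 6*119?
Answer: 591821/376 ≈ 1574.0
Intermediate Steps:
R = -391/376 (R = -1564/1504 = -1564*1/1504 = -391/376 ≈ -1.0399)
-827*R + 6*119 = -827*(-391/376) + 6*119 = 323357/376 + 714 = 591821/376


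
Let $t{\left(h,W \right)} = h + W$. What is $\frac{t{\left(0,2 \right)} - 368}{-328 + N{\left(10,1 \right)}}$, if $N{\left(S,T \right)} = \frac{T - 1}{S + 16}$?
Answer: $\frac{183}{164} \approx 1.1159$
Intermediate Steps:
$N{\left(S,T \right)} = \frac{-1 + T}{16 + S}$
$t{\left(h,W \right)} = W + h$
$\frac{t{\left(0,2 \right)} - 368}{-328 + N{\left(10,1 \right)}} = \frac{\left(2 + 0\right) - 368}{-328 + \frac{-1 + 1}{16 + 10}} = \frac{2 - 368}{-328 + \frac{1}{26} \cdot 0} = - \frac{366}{-328 + \frac{1}{26} \cdot 0} = - \frac{366}{-328 + 0} = - \frac{366}{-328} = \left(-366\right) \left(- \frac{1}{328}\right) = \frac{183}{164}$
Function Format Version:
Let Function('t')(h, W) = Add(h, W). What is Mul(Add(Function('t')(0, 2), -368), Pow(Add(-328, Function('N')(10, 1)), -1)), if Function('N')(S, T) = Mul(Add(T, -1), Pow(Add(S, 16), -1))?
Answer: Rational(183, 164) ≈ 1.1159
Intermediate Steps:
Function('N')(S, T) = Mul(Pow(Add(16, S), -1), Add(-1, T)) (Function('N')(S, T) = Mul(Add(-1, T), Pow(Add(16, S), -1)) = Mul(Pow(Add(16, S), -1), Add(-1, T)))
Function('t')(h, W) = Add(W, h)
Mul(Add(Function('t')(0, 2), -368), Pow(Add(-328, Function('N')(10, 1)), -1)) = Mul(Add(Add(2, 0), -368), Pow(Add(-328, Mul(Pow(Add(16, 10), -1), Add(-1, 1))), -1)) = Mul(Add(2, -368), Pow(Add(-328, Mul(Pow(26, -1), 0)), -1)) = Mul(-366, Pow(Add(-328, Mul(Rational(1, 26), 0)), -1)) = Mul(-366, Pow(Add(-328, 0), -1)) = Mul(-366, Pow(-328, -1)) = Mul(-366, Rational(-1, 328)) = Rational(183, 164)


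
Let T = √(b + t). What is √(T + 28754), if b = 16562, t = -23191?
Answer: √(28754 + I*√6629) ≈ 169.57 + 0.24*I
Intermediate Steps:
T = I*√6629 (T = √(16562 - 23191) = √(-6629) = I*√6629 ≈ 81.419*I)
√(T + 28754) = √(I*√6629 + 28754) = √(28754 + I*√6629)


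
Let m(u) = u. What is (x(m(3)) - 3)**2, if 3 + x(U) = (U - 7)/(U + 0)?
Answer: 484/9 ≈ 53.778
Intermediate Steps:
x(U) = -3 + (-7 + U)/U (x(U) = -3 + (U - 7)/(U + 0) = -3 + (-7 + U)/U)
(x(m(3)) - 3)**2 = ((-2 - 7/3) - 3)**2 = (-13/3 - 3)**2 = (-22/3)**2 = 484/9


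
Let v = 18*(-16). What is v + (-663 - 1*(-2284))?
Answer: 1333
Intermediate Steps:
v = -288
v + (-663 - 1*(-2284)) = -288 + (-663 - 1*(-2284)) = -288 + (-663 + 2284) = -288 + 1621 = 1333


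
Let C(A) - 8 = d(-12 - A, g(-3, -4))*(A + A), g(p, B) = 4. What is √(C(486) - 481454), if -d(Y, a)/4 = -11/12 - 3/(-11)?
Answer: 3*I*√6439114/11 ≈ 692.06*I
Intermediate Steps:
d(Y, a) = 85/33 (d(Y, a) = -4*(-11/12 - 3/(-11)) = -4*(-11*1/12 - 3*(-1/11)) = -4*(-11/12 + 3/11) = -4*(-85/132) = 85/33)
C(A) = 8 + 170*A/33 (C(A) = 8 + 85*(A + A)/33 = 8 + 85*(2*A)/33 = 8 + 170*A/33)
√(C(486) - 481454) = √((8 + (170/33)*486) - 481454) = √((8 + 27540/11) - 481454) = √(27628/11 - 481454) = √(-5268366/11) = 3*I*√6439114/11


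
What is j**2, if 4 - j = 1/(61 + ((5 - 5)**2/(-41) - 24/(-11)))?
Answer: 7667361/483025 ≈ 15.874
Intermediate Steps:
j = 2769/695 (j = 4 - 1/(61 + ((5 - 5)**2/(-41) - 24/(-11))) = 4 - 1/(61 + (0**2*(-1/41) - 24*(-1/11))) = 4 - 1/(61 + (0*(-1/41) + 24/11)) = 4 - 1/(61 + (0 + 24/11)) = 4 - 1/(61 + 24/11) = 4 - 1/695/11 = 4 - 1*11/695 = 4 - 11/695 = 2769/695 ≈ 3.9842)
j**2 = (2769/695)**2 = 7667361/483025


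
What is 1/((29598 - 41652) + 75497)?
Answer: 1/63443 ≈ 1.5762e-5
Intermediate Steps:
1/((29598 - 41652) + 75497) = 1/(-12054 + 75497) = 1/63443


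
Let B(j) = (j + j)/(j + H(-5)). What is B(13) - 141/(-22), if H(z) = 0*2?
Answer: 185/22 ≈ 8.4091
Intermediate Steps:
H(z) = 0
B(j) = 2 (B(j) = (j + j)/(j + 0) = (2*j)/j = 2)
B(13) - 141/(-22) = 2 - 141/(-22) = 2 - 1/22*(-141) = 2 + 141/22 = 185/22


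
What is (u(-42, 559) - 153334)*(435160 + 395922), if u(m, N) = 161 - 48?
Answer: -127339215122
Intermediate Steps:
u(m, N) = 113
(u(-42, 559) - 153334)*(435160 + 395922) = (113 - 153334)*(435160 + 395922) = -153221*831082 = -127339215122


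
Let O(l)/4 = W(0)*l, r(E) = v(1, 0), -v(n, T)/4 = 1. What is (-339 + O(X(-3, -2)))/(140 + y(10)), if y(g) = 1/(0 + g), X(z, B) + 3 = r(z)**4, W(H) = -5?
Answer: -53990/1401 ≈ -38.537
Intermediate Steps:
v(n, T) = -4 (v(n, T) = -4*1 = -4)
r(E) = -4
X(z, B) = 253 (X(z, B) = -3 + (-4)**4 = -3 + 256 = 253)
y(g) = 1/g
O(l) = -20*l (O(l) = 4*(-5*l) = -20*l)
(-339 + O(X(-3, -2)))/(140 + y(10)) = (-339 - 20*253)/(140 + 1/10) = (-339 - 5060)/(140 + 1/10) = -5399/1401/10 = -5399*10/1401 = -53990/1401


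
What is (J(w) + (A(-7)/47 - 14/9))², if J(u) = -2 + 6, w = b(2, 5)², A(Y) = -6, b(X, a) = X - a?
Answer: 960400/178929 ≈ 5.3675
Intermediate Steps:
w = 9 (w = (2 - 1*5)² = (2 - 5)² = (-3)² = 9)
J(u) = 4
(J(w) + (A(-7)/47 - 14/9))² = (4 + (-6/47 - 14/9))² = (4 - 712/423)² = (980/423)² = 960400/178929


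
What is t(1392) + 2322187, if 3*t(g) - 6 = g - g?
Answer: 2322189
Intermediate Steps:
t(g) = 2 (t(g) = 2 + (g - g)/3 = 2 + (⅓)*0 = 2 + 0 = 2)
t(1392) + 2322187 = 2 + 2322187 = 2322189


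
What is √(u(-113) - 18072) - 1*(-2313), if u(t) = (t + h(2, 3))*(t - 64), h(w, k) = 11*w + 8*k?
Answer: 2313 + I*√6213 ≈ 2313.0 + 78.823*I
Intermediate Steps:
h(w, k) = 8*k + 11*w
u(t) = (-64 + t)*(46 + t) (u(t) = (t + (8*3 + 11*2))*(t - 64) = (t + (24 + 22))*(-64 + t) = (t + 46)*(-64 + t) = (46 + t)*(-64 + t) = (-64 + t)*(46 + t))
√(u(-113) - 18072) - 1*(-2313) = √((-2944 + (-113)² - 18*(-113)) - 18072) - 1*(-2313) = √((-2944 + 12769 + 2034) - 18072) + 2313 = √(11859 - 18072) + 2313 = √(-6213) + 2313 = I*√6213 + 2313 = 2313 + I*√6213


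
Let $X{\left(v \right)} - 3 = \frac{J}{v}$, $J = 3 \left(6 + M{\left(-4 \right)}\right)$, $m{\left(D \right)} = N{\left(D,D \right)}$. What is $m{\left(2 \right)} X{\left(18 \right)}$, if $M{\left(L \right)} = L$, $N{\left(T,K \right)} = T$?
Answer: $\frac{20}{3} \approx 6.6667$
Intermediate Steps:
$m{\left(D \right)} = D$
$J = 6$ ($J = 3 \left(6 - 4\right) = 3 \cdot 2 = 6$)
$X{\left(v \right)} = 3 + \frac{6}{v}$
$m{\left(2 \right)} X{\left(18 \right)} = 2 \left(3 + \frac{6}{18}\right) = 2 \left(3 + 6 \cdot \frac{1}{18}\right) = 2 \left(3 + \frac{1}{3}\right) = 2 \cdot \frac{10}{3} = \frac{20}{3}$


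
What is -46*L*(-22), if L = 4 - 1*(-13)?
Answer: 17204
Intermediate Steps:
L = 17 (L = 4 + 13 = 17)
-46*L*(-22) = -46*17*(-22) = -782*(-22) = 17204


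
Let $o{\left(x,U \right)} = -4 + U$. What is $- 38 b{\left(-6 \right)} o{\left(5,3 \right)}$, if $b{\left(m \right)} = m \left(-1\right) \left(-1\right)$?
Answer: $-228$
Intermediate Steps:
$b{\left(m \right)} = m$ ($b{\left(m \right)} = - m \left(-1\right) = m$)
$- 38 b{\left(-6 \right)} o{\left(5,3 \right)} = \left(-38\right) \left(-6\right) \left(-4 + 3\right) = 228 \left(-1\right) = -228$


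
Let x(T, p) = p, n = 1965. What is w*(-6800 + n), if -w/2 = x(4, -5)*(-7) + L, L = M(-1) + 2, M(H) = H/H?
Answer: 367460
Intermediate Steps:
M(H) = 1
L = 3 (L = 1 + 2 = 3)
w = -76 (w = -2*(-5*(-7) + 3) = -2*(35 + 3) = -2*38 = -76)
w*(-6800 + n) = -76*(-6800 + 1965) = -76*(-4835) = 367460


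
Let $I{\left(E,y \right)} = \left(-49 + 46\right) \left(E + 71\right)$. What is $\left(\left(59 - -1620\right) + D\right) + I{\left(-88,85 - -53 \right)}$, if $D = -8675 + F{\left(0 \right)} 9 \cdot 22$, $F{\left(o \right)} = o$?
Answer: $-6945$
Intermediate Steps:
$I{\left(E,y \right)} = -213 - 3 E$ ($I{\left(E,y \right)} = - 3 \left(71 + E\right) = -213 - 3 E$)
$D = -8675$ ($D = -8675 + 0 \cdot 9 \cdot 22 = -8675 + 0 \cdot 22 = -8675 + 0 = -8675$)
$\left(\left(59 - -1620\right) + D\right) + I{\left(-88,85 - -53 \right)} = \left(\left(59 - -1620\right) - 8675\right) - -51 = \left(\left(59 + 1620\right) - 8675\right) + \left(-213 + 264\right) = \left(1679 - 8675\right) + 51 = -6996 + 51 = -6945$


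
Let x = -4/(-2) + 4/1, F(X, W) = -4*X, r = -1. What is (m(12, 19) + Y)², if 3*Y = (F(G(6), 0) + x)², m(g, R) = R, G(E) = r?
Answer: 24649/9 ≈ 2738.8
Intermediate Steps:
G(E) = -1
x = 6 (x = -4*(-½) + 4*1 = 2 + 4 = 6)
Y = 100/3 (Y = (-4*(-1) + 6)²/3 = (4 + 6)²/3 = (⅓)*10² = (⅓)*100 = 100/3 ≈ 33.333)
(m(12, 19) + Y)² = (19 + 100/3)² = (157/3)² = 24649/9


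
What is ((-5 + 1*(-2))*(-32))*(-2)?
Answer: -448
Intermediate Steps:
((-5 + 1*(-2))*(-32))*(-2) = ((-5 - 2)*(-32))*(-2) = -7*(-32)*(-2) = 224*(-2) = -448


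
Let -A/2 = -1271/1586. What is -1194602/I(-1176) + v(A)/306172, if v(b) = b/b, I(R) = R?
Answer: 22859605295/22503642 ≈ 1015.8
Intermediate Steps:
A = 1271/793 (A = -(-2542)/1586 = -2*(-1271/1586) = 1271/793 ≈ 1.6028)
v(b) = 1
-1194602/I(-1176) + v(A)/306172 = -1194602/(-1176) + 1/306172 = -1194602*(-1/1176) + 1*(1/306172) = 597301/588 + 1/306172 = 22859605295/22503642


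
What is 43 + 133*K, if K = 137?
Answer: 18264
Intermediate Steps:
43 + 133*K = 43 + 133*137 = 43 + 18221 = 18264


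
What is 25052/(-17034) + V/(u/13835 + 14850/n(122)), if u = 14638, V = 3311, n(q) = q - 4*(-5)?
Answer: 26400477742297/883759461441 ≈ 29.873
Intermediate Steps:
n(q) = 20 + q (n(q) = q + 20 = 20 + q)
25052/(-17034) + V/(u/13835 + 14850/n(122)) = 25052/(-17034) + 3311/(14638/13835 + 14850/(20 + 122)) = 25052*(-1/17034) + 3311/(14638*(1/13835) + 14850/142) = -12526/8517 + 3311/(14638/13835 + 14850*(1/142)) = -12526/8517 + 3311/(14638/13835 + 7425/71) = -12526/8517 + 3311/(103764173/982285) = -12526/8517 + 3311*(982285/103764173) = -12526/8517 + 3252345635/103764173 = 26400477742297/883759461441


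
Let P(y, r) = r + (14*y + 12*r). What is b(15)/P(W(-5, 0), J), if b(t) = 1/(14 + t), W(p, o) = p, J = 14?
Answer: 1/3248 ≈ 0.00030788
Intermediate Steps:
P(y, r) = 13*r + 14*y (P(y, r) = r + (12*r + 14*y) = 13*r + 14*y)
b(15)/P(W(-5, 0), J) = 1/((14 + 15)*(13*14 + 14*(-5))) = 1/(29*(182 - 70)) = (1/29)/112 = (1/29)*(1/112) = 1/3248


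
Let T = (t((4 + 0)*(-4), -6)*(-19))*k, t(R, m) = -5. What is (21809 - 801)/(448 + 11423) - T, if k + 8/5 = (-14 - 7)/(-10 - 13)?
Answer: 18301555/273033 ≈ 67.031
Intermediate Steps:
k = -79/115 (k = -8/5 + (-14 - 7)/(-10 - 13) = -8/5 - 21/(-23) = -8/5 - 21*(-1/23) = -8/5 + 21/23 = -79/115 ≈ -0.68696)
T = -1501/23 (T = -5*(-19)*(-79/115) = 95*(-79/115) = -1501/23 ≈ -65.261)
(21809 - 801)/(448 + 11423) - T = (21809 - 801)/(448 + 11423) - 1*(-1501/23) = 21008/11871 + 1501/23 = 18301555/273033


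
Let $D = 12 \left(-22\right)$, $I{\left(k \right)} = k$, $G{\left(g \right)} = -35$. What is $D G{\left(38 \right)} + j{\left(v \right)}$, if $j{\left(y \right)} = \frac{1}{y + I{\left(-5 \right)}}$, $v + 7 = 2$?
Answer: $\frac{92399}{10} \approx 9239.9$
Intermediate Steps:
$v = -5$ ($v = -7 + 2 = -5$)
$j{\left(y \right)} = \frac{1}{-5 + y}$ ($j{\left(y \right)} = \frac{1}{y - 5} = \frac{1}{-5 + y}$)
$D = -264$
$D G{\left(38 \right)} + j{\left(v \right)} = \left(-264\right) \left(-35\right) + \frac{1}{-5 - 5} = 9240 + \frac{1}{-10} = 9240 - \frac{1}{10} = \frac{92399}{10}$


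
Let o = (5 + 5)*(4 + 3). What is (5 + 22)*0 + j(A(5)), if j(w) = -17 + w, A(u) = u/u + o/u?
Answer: -2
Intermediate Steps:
o = 70 (o = 10*7 = 70)
A(u) = 1 + 70/u (A(u) = u/u + 70/u = 1 + 70/u)
(5 + 22)*0 + j(A(5)) = (5 + 22)*0 + (-17 + (70 + 5)/5) = 27*0 + (-17 + (⅕)*75) = 0 + (-17 + 15) = 0 - 2 = -2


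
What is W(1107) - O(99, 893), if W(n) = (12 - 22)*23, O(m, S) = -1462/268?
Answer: -30089/134 ≈ -224.54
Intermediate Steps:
O(m, S) = -731/134 (O(m, S) = -1462*1/268 = -731/134)
W(n) = -230 (W(n) = -10*23 = -230)
W(1107) - O(99, 893) = -230 - 1*(-731/134) = -230 + 731/134 = -30089/134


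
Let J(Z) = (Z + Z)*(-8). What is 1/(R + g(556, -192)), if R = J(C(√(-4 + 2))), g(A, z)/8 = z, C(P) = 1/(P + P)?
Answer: -48/73729 - I*√2/589832 ≈ -0.00065103 - 2.3977e-6*I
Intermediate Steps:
C(P) = 1/(2*P)
J(Z) = -16*Z (J(Z) = (2*Z)*(-8) = -16*Z)
g(A, z) = 8*z
R = 4*I*√2 (R = -8/(√(-4 + 2)) = -8/(√(-2)) = -8/(I*√2) = -8*(-I*√2/2) = -(-4)*I*√2 = 4*I*√2 ≈ 5.6569*I)
1/(R + g(556, -192)) = 1/(4*I*√2 + 8*(-192)) = 1/(4*I*√2 - 1536) = 1/(-1536 + 4*I*√2)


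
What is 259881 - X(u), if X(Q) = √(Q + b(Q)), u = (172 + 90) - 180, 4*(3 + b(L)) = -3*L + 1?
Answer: 259881 - √71/2 ≈ 2.5988e+5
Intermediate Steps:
b(L) = -11/4 - 3*L/4 (b(L) = -3 + (-3*L + 1)/4 = -3 + (1 - 3*L)/4 = -3 + (¼ - 3*L/4) = -11/4 - 3*L/4)
u = 82 (u = 262 - 180 = 82)
X(Q) = √(-11/4 + Q/4) (X(Q) = √(Q + (-11/4 - 3*Q/4)) = √(-11/4 + Q/4))
259881 - X(u) = 259881 - √(-11 + 82)/2 = 259881 - √71/2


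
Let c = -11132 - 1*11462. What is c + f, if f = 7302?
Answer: -15292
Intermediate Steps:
c = -22594 (c = -11132 - 11462 = -22594)
c + f = -22594 + 7302 = -15292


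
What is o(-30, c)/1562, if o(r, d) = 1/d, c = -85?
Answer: -1/132770 ≈ -7.5318e-6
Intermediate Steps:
o(-30, c)/1562 = 1/(-85*1562) = -1/85*1/1562 = -1/132770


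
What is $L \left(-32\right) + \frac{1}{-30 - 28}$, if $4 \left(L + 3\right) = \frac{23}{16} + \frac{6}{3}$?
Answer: $\frac{1986}{29} \approx 68.483$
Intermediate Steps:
$L = - \frac{137}{64}$ ($L = -3 + \frac{\frac{23}{16} + \frac{6}{3}}{4} = -3 + \frac{23 \cdot \frac{1}{16} + 6 \cdot \frac{1}{3}}{4} = -3 + \frac{\frac{23}{16} + 2}{4} = -3 + \frac{1}{4} \cdot \frac{55}{16} = -3 + \frac{55}{64} = - \frac{137}{64} \approx -2.1406$)
$L \left(-32\right) + \frac{1}{-30 - 28} = \left(- \frac{137}{64}\right) \left(-32\right) + \frac{1}{-30 - 28} = \frac{137}{2} + \frac{1}{-58} = \frac{137}{2} - \frac{1}{58} = \frac{1986}{29}$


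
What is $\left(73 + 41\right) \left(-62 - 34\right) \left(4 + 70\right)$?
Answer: $-809856$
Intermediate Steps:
$\left(73 + 41\right) \left(-62 - 34\right) \left(4 + 70\right) = 114 \left(\left(-96\right) 74\right) = 114 \left(-7104\right) = -809856$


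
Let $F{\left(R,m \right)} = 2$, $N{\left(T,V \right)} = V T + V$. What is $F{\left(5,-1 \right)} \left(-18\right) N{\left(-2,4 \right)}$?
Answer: $144$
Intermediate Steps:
$N{\left(T,V \right)} = V + T V$ ($N{\left(T,V \right)} = T V + V = V + T V$)
$F{\left(5,-1 \right)} \left(-18\right) N{\left(-2,4 \right)} = 2 \left(-18\right) 4 \left(1 - 2\right) = - 36 \cdot 4 \left(-1\right) = \left(-36\right) \left(-4\right) = 144$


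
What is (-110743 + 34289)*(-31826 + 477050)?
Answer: -34039155696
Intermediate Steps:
(-110743 + 34289)*(-31826 + 477050) = -76454*445224 = -34039155696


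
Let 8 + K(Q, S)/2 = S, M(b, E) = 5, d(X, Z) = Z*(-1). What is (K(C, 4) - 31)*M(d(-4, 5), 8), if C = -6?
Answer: -195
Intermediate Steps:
d(X, Z) = -Z
K(Q, S) = -16 + 2*S
(K(C, 4) - 31)*M(d(-4, 5), 8) = ((-16 + 2*4) - 31)*5 = ((-16 + 8) - 31)*5 = (-8 - 31)*5 = -39*5 = -195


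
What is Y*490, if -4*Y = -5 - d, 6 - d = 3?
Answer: 980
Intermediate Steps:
d = 3 (d = 6 - 1*3 = 6 - 3 = 3)
Y = 2 (Y = -(-5 - 1*3)/4 = -(-5 - 3)/4 = -¼*(-8) = 2)
Y*490 = 2*490 = 980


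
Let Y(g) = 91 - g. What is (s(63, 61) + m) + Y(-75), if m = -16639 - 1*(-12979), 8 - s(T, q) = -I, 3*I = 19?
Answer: -10439/3 ≈ -3479.7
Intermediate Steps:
I = 19/3 (I = (1/3)*19 = 19/3 ≈ 6.3333)
s(T, q) = 43/3 (s(T, q) = 8 - (-1)*19/3 = 8 - 1*(-19/3) = 8 + 19/3 = 43/3)
m = -3660 (m = -16639 + 12979 = -3660)
(s(63, 61) + m) + Y(-75) = (43/3 - 3660) + (91 - 1*(-75)) = -10937/3 + (91 + 75) = -10937/3 + 166 = -10439/3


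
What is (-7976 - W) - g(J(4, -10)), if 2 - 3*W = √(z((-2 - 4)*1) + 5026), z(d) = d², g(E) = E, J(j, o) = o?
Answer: -23900/3 + √5062/3 ≈ -7943.0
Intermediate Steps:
W = ⅔ - √5062/3 (W = ⅔ - √(((-2 - 4)*1)² + 5026)/3 = ⅔ - √((-6*1)² + 5026)/3 = ⅔ - √((-6)² + 5026)/3 = ⅔ - √(36 + 5026)/3 = ⅔ - √5062/3 ≈ -23.049)
(-7976 - W) - g(J(4, -10)) = (-7976 - (⅔ - √5062/3)) - 1*(-10) = (-7976 + (-⅔ + √5062/3)) + 10 = (-23930/3 + √5062/3) + 10 = -23900/3 + √5062/3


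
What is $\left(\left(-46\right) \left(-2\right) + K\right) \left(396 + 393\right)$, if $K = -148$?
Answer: $-44184$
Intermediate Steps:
$\left(\left(-46\right) \left(-2\right) + K\right) \left(396 + 393\right) = \left(\left(-46\right) \left(-2\right) - 148\right) \left(396 + 393\right) = \left(92 - 148\right) 789 = \left(-56\right) 789 = -44184$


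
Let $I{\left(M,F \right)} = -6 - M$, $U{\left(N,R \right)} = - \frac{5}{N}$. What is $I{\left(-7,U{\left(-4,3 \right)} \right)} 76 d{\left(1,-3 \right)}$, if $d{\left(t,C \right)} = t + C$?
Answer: $-152$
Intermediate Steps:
$d{\left(t,C \right)} = C + t$
$I{\left(-7,U{\left(-4,3 \right)} \right)} 76 d{\left(1,-3 \right)} = \left(-6 - -7\right) 76 \left(-3 + 1\right) = \left(-6 + 7\right) 76 \left(-2\right) = 1 \cdot 76 \left(-2\right) = 76 \left(-2\right) = -152$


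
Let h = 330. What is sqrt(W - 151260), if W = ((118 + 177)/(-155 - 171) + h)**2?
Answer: I*sqrt(4565236535)/326 ≈ 207.26*I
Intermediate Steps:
W = 11510071225/106276 (W = ((118 + 177)/(-155 - 171) + 330)**2 = (295/(-326) + 330)**2 = (295*(-1/326) + 330)**2 = (-295/326 + 330)**2 = (107285/326)**2 = 11510071225/106276 ≈ 1.0830e+5)
sqrt(W - 151260) = sqrt(11510071225/106276 - 151260) = sqrt(-4565236535/106276) = I*sqrt(4565236535)/326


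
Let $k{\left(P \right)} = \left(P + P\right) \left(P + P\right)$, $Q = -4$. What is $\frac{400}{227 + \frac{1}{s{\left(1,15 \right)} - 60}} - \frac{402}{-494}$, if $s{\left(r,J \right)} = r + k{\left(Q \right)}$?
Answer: $\frac{45146}{17537} \approx 2.5743$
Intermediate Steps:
$k{\left(P \right)} = 4 P^{2}$ ($k{\left(P \right)} = 2 P 2 P = 4 P^{2}$)
$s{\left(r,J \right)} = 64 + r$ ($s{\left(r,J \right)} = r + 4 \left(-4\right)^{2} = r + 4 \cdot 16 = r + 64 = 64 + r$)
$\frac{400}{227 + \frac{1}{s{\left(1,15 \right)} - 60}} - \frac{402}{-494} = \frac{400}{227 + \frac{1}{\left(64 + 1\right) - 60}} - \frac{402}{-494} = \frac{400}{227 + \frac{1}{65 - 60}} - - \frac{201}{247} = \frac{400}{227 + \frac{1}{5}} + \frac{201}{247} = \frac{400}{\frac{1136}{5}} + \frac{201}{247} = 400 \cdot \frac{5}{1136} + \frac{201}{247} = \frac{125}{71} + \frac{201}{247} = \frac{45146}{17537}$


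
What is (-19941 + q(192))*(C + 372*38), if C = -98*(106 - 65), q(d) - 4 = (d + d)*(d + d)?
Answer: 1290237242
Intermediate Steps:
q(d) = 4 + 4*d² (q(d) = 4 + (d + d)*(d + d) = 4 + (2*d)*(2*d) = 4 + 4*d²)
C = -4018 (C = -98*41 = -4018)
(-19941 + q(192))*(C + 372*38) = (-19941 + (4 + 4*192²))*(-4018 + 372*38) = (-19941 + (4 + 4*36864))*(-4018 + 14136) = (-19941 + (4 + 147456))*10118 = (-19941 + 147460)*10118 = 127519*10118 = 1290237242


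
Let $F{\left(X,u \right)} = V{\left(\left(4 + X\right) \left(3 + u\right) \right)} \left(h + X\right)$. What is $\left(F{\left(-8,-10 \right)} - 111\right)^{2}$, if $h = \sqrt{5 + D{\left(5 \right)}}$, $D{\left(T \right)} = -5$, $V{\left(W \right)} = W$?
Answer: $112225$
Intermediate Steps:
$h = 0$ ($h = \sqrt{5 - 5} = \sqrt{0} = 0$)
$F{\left(X,u \right)} = X \left(3 + u\right) \left(4 + X\right)$ ($F{\left(X,u \right)} = \left(4 + X\right) \left(3 + u\right) \left(0 + X\right) = \left(3 + u\right) \left(4 + X\right) X = X \left(3 + u\right) \left(4 + X\right)$)
$\left(F{\left(-8,-10 \right)} - 111\right)^{2} = \left(- 8 \left(12 + 3 \left(-8\right) + 4 \left(-10\right) - -80\right) - 111\right)^{2} = \left(- 8 \left(12 - 24 - 40 + 80\right) - 111\right)^{2} = \left(\left(-8\right) 28 - 111\right)^{2} = \left(-224 - 111\right)^{2} = \left(-335\right)^{2} = 112225$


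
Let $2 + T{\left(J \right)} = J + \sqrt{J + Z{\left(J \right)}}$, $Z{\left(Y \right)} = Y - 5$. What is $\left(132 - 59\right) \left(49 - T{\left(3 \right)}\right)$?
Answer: $3431$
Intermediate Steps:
$Z{\left(Y \right)} = -5 + Y$ ($Z{\left(Y \right)} = Y - 5 = -5 + Y$)
$T{\left(J \right)} = -2 + J + \sqrt{-5 + 2 J}$ ($T{\left(J \right)} = -2 + \left(J + \sqrt{J + \left(-5 + J\right)}\right) = -2 + \left(J + \sqrt{-5 + 2 J}\right) = -2 + J + \sqrt{-5 + 2 J}$)
$\left(132 - 59\right) \left(49 - T{\left(3 \right)}\right) = \left(132 - 59\right) \left(49 - \left(-2 + 3 + \sqrt{-5 + 2 \cdot 3}\right)\right) = \left(132 - 59\right) \left(49 - \left(-2 + 3 + \sqrt{-5 + 6}\right)\right) = 73 \left(49 - \left(-2 + 3 + \sqrt{1}\right)\right) = 73 \left(49 - \left(-2 + 3 + 1\right)\right) = 73 \left(49 - 2\right) = 73 \cdot 47 = 3431$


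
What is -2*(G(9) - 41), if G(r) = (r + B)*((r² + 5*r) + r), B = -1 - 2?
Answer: -1538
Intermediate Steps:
B = -3
G(r) = (-3 + r)*(r² + 6*r) (G(r) = (r - 3)*((r² + 5*r) + r) = (-3 + r)*(r² + 6*r))
-2*(G(9) - 41) = -2*(9*(-18 + 9² + 3*9) - 41) = -2*(9*(-18 + 81 + 27) - 41) = -2*(9*90 - 41) = -2*(810 - 41) = -2*769 = -1538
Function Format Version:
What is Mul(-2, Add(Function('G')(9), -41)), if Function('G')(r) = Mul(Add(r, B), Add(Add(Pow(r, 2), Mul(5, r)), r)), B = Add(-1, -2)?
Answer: -1538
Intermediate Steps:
B = -3
Function('G')(r) = Mul(Add(-3, r), Add(Pow(r, 2), Mul(6, r))) (Function('G')(r) = Mul(Add(r, -3), Add(Add(Pow(r, 2), Mul(5, r)), r)) = Mul(Add(-3, r), Add(Pow(r, 2), Mul(6, r))))
Mul(-2, Add(Function('G')(9), -41)) = Mul(-2, Add(Mul(9, Add(-18, Pow(9, 2), Mul(3, 9))), -41)) = Mul(-2, Add(Mul(9, Add(-18, 81, 27)), -41)) = Mul(-2, Add(Mul(9, 90), -41)) = Mul(-2, Add(810, -41)) = Mul(-2, 769) = -1538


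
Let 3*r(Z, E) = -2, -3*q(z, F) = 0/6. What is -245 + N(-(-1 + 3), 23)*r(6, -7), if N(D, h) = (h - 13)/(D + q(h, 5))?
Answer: -725/3 ≈ -241.67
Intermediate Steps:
q(z, F) = 0 (q(z, F) = -0/6 = -1/3*0 = 0)
r(Z, E) = -2/3 (r(Z, E) = (1/3)*(-2) = -2/3)
N(D, h) = (-13 + h)/D (N(D, h) = (h - 13)/(D + 0) = (-13 + h)/D)
-245 + N(-(-1 + 3), 23)*r(6, -7) = -245 + ((-13 + 23)/((-(-1 + 3))))*(-2/3) = -245 + (10/(-1*2))*(-2/3) = -245 + (10/(-2))*(-2/3) = -245 - 1/2*10*(-2/3) = -245 - 5*(-2/3) = -245 + 10/3 = -725/3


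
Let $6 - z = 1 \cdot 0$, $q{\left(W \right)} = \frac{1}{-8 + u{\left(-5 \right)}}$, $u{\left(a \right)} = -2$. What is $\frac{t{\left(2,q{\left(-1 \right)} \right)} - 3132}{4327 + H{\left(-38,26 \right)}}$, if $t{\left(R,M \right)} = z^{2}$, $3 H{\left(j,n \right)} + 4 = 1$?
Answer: $- \frac{516}{721} \approx -0.71567$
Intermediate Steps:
$H{\left(j,n \right)} = -1$ ($H{\left(j,n \right)} = - \frac{4}{3} + \frac{1}{3} \cdot 1 = - \frac{4}{3} + \frac{1}{3} = -1$)
$q{\left(W \right)} = - \frac{1}{10}$ ($q{\left(W \right)} = \frac{1}{-8 - 2} = \frac{1}{-10} = - \frac{1}{10}$)
$z = 6$ ($z = 6 - 1 \cdot 0 = 6 - 0 = 6 + 0 = 6$)
$t{\left(R,M \right)} = 36$ ($t{\left(R,M \right)} = 6^{2} = 36$)
$\frac{t{\left(2,q{\left(-1 \right)} \right)} - 3132}{4327 + H{\left(-38,26 \right)}} = \frac{36 - 3132}{4327 - 1} = - \frac{3096}{4326} = \left(-3096\right) \frac{1}{4326} = - \frac{516}{721}$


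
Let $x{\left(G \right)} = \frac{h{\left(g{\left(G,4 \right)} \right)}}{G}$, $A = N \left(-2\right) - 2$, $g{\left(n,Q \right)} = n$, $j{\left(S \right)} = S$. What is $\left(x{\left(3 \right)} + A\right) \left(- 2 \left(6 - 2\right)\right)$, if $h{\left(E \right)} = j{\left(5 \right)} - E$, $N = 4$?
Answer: $\frac{224}{3} \approx 74.667$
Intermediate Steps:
$A = -10$ ($A = 4 \left(-2\right) - 2 = -8 - 2 = -10$)
$h{\left(E \right)} = 5 - E$
$x{\left(G \right)} = \frac{5 - G}{G}$
$\left(x{\left(3 \right)} + A\right) \left(- 2 \left(6 - 2\right)\right) = \left(\frac{5 - 3}{3} - 10\right) \left(- 2 \left(6 - 2\right)\right) = \left(\frac{5 - 3}{3} - 10\right) \left(\left(-2\right) 4\right) = \left(\frac{1}{3} \cdot 2 - 10\right) \left(-8\right) = \left(\frac{2}{3} - 10\right) \left(-8\right) = \left(- \frac{28}{3}\right) \left(-8\right) = \frac{224}{3}$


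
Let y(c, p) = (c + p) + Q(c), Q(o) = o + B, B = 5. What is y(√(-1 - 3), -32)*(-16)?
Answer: 432 - 64*I ≈ 432.0 - 64.0*I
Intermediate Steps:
Q(o) = 5 + o (Q(o) = o + 5 = 5 + o)
y(c, p) = 5 + p + 2*c (y(c, p) = (c + p) + (5 + c) = 5 + p + 2*c)
y(√(-1 - 3), -32)*(-16) = (5 - 32 + 2*√(-1 - 3))*(-16) = (5 - 32 + 2*√(-4))*(-16) = (5 - 32 + 2*(2*I))*(-16) = (5 - 32 + 4*I)*(-16) = (-27 + 4*I)*(-16) = 432 - 64*I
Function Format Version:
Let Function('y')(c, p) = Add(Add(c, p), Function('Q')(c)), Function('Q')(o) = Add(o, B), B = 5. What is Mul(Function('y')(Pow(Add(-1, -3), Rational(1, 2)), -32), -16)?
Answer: Add(432, Mul(-64, I)) ≈ Add(432.00, Mul(-64.000, I))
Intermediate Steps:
Function('Q')(o) = Add(5, o) (Function('Q')(o) = Add(o, 5) = Add(5, o))
Function('y')(c, p) = Add(5, p, Mul(2, c)) (Function('y')(c, p) = Add(Add(c, p), Add(5, c)) = Add(5, p, Mul(2, c)))
Mul(Function('y')(Pow(Add(-1, -3), Rational(1, 2)), -32), -16) = Mul(Add(5, -32, Mul(2, Pow(Add(-1, -3), Rational(1, 2)))), -16) = Mul(Add(5, -32, Mul(2, Pow(-4, Rational(1, 2)))), -16) = Mul(Add(5, -32, Mul(2, Mul(2, I))), -16) = Mul(Add(5, -32, Mul(4, I)), -16) = Mul(Add(-27, Mul(4, I)), -16) = Add(432, Mul(-64, I))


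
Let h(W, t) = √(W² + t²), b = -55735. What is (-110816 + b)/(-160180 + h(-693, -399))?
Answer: 2667813918/2565699295 + 3497571*√58/5131398590 ≈ 1.0450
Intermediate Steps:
(-110816 + b)/(-160180 + h(-693, -399)) = (-110816 - 55735)/(-160180 + √((-693)² + (-399)²)) = -166551/(-160180 + √(480249 + 159201)) = -166551/(-160180 + √639450) = -166551/(-160180 + 105*√58)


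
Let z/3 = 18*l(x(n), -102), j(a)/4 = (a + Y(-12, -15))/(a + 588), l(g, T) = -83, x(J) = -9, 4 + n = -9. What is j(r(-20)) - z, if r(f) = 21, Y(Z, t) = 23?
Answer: 2729714/609 ≈ 4482.3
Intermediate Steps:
n = -13 (n = -4 - 9 = -13)
j(a) = 4*(23 + a)/(588 + a) (j(a) = 4*((a + 23)/(a + 588)) = 4*((23 + a)/(588 + a)) = 4*(23 + a)/(588 + a))
z = -4482 (z = 3*(18*(-83)) = 3*(-1494) = -4482)
j(r(-20)) - z = 4*(23 + 21)/(588 + 21) - 1*(-4482) = 4*44/609 + 4482 = 4*(1/609)*44 + 4482 = 176/609 + 4482 = 2729714/609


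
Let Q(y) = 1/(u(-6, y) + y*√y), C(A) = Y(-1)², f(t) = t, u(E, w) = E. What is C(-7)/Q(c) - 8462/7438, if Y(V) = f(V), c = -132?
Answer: -26545/3719 - 264*I*√33 ≈ -7.1377 - 1516.6*I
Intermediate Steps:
Y(V) = V
C(A) = 1 (C(A) = (-1)² = 1)
Q(y) = 1/(-6 + y^(3/2)) (Q(y) = 1/(-6 + y*√y) = 1/(-6 + y^(3/2)))
C(-7)/Q(c) - 8462/7438 = 1/1/(-6 + (-132)^(3/2)) - 8462/7438 = 1/1/(-6 - 264*I*√33) - 8462*1/7438 = 1*(-6 - 264*I*√33) - 4231/3719 = (-6 - 264*I*√33) - 4231/3719 = -26545/3719 - 264*I*√33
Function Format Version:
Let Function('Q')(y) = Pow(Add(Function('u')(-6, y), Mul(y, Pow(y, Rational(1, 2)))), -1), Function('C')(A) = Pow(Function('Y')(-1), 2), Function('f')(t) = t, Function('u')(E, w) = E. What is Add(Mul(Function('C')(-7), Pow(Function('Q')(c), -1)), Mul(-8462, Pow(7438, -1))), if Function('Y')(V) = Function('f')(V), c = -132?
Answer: Add(Rational(-26545, 3719), Mul(-264, I, Pow(33, Rational(1, 2)))) ≈ Add(-7.1377, Mul(-1516.6, I))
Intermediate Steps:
Function('Y')(V) = V
Function('C')(A) = 1 (Function('C')(A) = Pow(-1, 2) = 1)
Function('Q')(y) = Pow(Add(-6, Pow(y, Rational(3, 2))), -1) (Function('Q')(y) = Pow(Add(-6, Mul(y, Pow(y, Rational(1, 2)))), -1) = Pow(Add(-6, Pow(y, Rational(3, 2))), -1))
Add(Mul(Function('C')(-7), Pow(Function('Q')(c), -1)), Mul(-8462, Pow(7438, -1))) = Add(Mul(1, Pow(Pow(Add(-6, Pow(-132, Rational(3, 2))), -1), -1)), Mul(-8462, Pow(7438, -1))) = Add(Mul(1, Pow(Pow(Add(-6, Mul(-264, I, Pow(33, Rational(1, 2)))), -1), -1)), Mul(-8462, Rational(1, 7438))) = Add(Mul(1, Add(-6, Mul(-264, I, Pow(33, Rational(1, 2))))), Rational(-4231, 3719)) = Add(Add(-6, Mul(-264, I, Pow(33, Rational(1, 2)))), Rational(-4231, 3719)) = Add(Rational(-26545, 3719), Mul(-264, I, Pow(33, Rational(1, 2))))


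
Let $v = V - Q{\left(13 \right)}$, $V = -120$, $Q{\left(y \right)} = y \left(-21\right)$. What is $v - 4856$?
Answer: $-4703$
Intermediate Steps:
$Q{\left(y \right)} = - 21 y$
$v = 153$ ($v = -120 - \left(-21\right) 13 = -120 - -273 = -120 + 273 = 153$)
$v - 4856 = 153 - 4856 = -4703$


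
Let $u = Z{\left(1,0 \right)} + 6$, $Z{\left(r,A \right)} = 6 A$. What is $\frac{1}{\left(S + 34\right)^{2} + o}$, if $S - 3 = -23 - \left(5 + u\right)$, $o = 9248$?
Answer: $\frac{1}{9257} \approx 0.00010803$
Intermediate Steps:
$u = 6$ ($u = 6 \cdot 0 + 6 = 0 + 6 = 6$)
$S = -31$ ($S = 3 - 34 = -31$)
$\frac{1}{\left(S + 34\right)^{2} + o} = \frac{1}{\left(-31 + 34\right)^{2} + 9248} = \frac{1}{3^{2} + 9248} = \frac{1}{9 + 9248} = \frac{1}{9257}$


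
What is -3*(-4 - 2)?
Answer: 18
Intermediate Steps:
-3*(-4 - 2) = -3*(-6) = 18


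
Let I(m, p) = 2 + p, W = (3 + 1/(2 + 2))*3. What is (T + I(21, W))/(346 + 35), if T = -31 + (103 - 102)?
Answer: -73/1524 ≈ -0.047900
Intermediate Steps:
W = 39/4 (W = (3 + 1/4)*3 = (3 + ¼)*3 = (13/4)*3 = 39/4 ≈ 9.7500)
T = -30 (T = -31 + 1 = -30)
(T + I(21, W))/(346 + 35) = (-30 + (2 + 39/4))/(346 + 35) = (-30 + 47/4)/381 = -73/4*1/381 = -73/1524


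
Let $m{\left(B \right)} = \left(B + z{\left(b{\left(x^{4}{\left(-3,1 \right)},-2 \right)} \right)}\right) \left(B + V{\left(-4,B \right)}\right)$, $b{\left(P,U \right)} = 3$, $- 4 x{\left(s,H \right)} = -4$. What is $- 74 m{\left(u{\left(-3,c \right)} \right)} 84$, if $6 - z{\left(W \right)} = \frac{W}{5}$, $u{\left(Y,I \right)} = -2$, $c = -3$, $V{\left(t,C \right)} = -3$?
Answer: $105672$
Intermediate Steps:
$x{\left(s,H \right)} = 1$ ($x{\left(s,H \right)} = \left(- \frac{1}{4}\right) \left(-4\right) = 1$)
$z{\left(W \right)} = 6 - \frac{W}{5}$
$m{\left(B \right)} = \left(-3 + B\right) \left(\frac{27}{5} + B\right)$ ($m{\left(B \right)} = \left(B + \left(6 - \frac{3}{5}\right)\right) \left(B - 3\right) = \left(B + \left(6 - \frac{3}{5}\right)\right) \left(-3 + B\right) = \left(B + \frac{27}{5}\right) \left(-3 + B\right) = \left(\frac{27}{5} + B\right) \left(-3 + B\right) = \left(-3 + B\right) \left(\frac{27}{5} + B\right)$)
$- 74 m{\left(u{\left(-3,c \right)} \right)} 84 = - 74 \left(- \frac{81}{5} + \left(-2\right)^{2} + \frac{12}{5} \left(-2\right)\right) 84 = - 74 \left(- \frac{81}{5} + 4 - \frac{24}{5}\right) 84 = \left(-74\right) \left(-17\right) 84 = 1258 \cdot 84 = 105672$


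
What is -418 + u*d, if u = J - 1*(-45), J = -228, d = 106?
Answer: -19816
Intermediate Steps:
u = -183 (u = -228 - 1*(-45) = -228 + 45 = -183)
-418 + u*d = -418 - 183*106 = -418 - 19398 = -19816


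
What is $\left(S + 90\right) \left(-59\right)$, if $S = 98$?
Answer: $-11092$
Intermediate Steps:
$\left(S + 90\right) \left(-59\right) = \left(98 + 90\right) \left(-59\right) = 188 \left(-59\right) = -11092$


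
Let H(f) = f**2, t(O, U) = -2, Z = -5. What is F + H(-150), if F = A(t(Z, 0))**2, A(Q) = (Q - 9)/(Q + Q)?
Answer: 360121/16 ≈ 22508.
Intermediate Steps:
A(Q) = (-9 + Q)/(2*Q) (A(Q) = (-9 + Q)/((2*Q)) = (-9 + Q)*(1/(2*Q)) = (-9 + Q)/(2*Q))
F = 121/16 (F = ((1/2)*(-9 - 2)/(-2))**2 = ((1/2)*(-1/2)*(-11))**2 = (11/4)**2 = 121/16 ≈ 7.5625)
F + H(-150) = 121/16 + (-150)**2 = 121/16 + 22500 = 360121/16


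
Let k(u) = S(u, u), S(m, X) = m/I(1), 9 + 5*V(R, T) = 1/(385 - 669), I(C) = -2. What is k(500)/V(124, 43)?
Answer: 355000/2557 ≈ 138.83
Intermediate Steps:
V(R, T) = -2557/1420 (V(R, T) = -9/5 + 1/(5*(385 - 669)) = -9/5 + (⅕)/(-284) = -9/5 + (⅕)*(-1/284) = -9/5 - 1/1420 = -2557/1420)
S(m, X) = -m/2 (S(m, X) = m/(-2) = m*(-½) = -m/2)
k(u) = -u/2
k(500)/V(124, 43) = (-½*500)/(-2557/1420) = -250*(-1420/2557) = 355000/2557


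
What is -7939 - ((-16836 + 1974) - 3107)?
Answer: 10030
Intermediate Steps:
-7939 - ((-16836 + 1974) - 3107) = -7939 - (-14862 - 3107) = -7939 - 1*(-17969) = -7939 + 17969 = 10030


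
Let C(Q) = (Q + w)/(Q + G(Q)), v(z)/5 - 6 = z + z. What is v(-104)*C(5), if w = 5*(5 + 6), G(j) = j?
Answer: -6060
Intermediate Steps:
w = 55 (w = 5*11 = 55)
v(z) = 30 + 10*z (v(z) = 30 + 5*(z + z) = 30 + 5*(2*z) = 30 + 10*z)
C(Q) = (55 + Q)/(2*Q) (C(Q) = (Q + 55)/(Q + Q) = (55 + Q)/((2*Q)) = (55 + Q)*(1/(2*Q)) = (55 + Q)/(2*Q))
v(-104)*C(5) = (30 + 10*(-104))*((½)*(55 + 5)/5) = (30 - 1040)*((½)*(⅕)*60) = -1010*6 = -6060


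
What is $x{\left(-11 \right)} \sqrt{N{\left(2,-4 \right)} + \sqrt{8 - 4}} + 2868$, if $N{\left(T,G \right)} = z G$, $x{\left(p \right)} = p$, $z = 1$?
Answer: $2868 - 11 i \sqrt{2} \approx 2868.0 - 15.556 i$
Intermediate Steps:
$N{\left(T,G \right)} = G$ ($N{\left(T,G \right)} = 1 G = G$)
$x{\left(-11 \right)} \sqrt{N{\left(2,-4 \right)} + \sqrt{8 - 4}} + 2868 = - 11 \sqrt{-4 + \sqrt{8 - 4}} + 2868 = - 11 \sqrt{-4 + \sqrt{4}} + 2868 = - 11 \sqrt{-4 + 2} + 2868 = - 11 \sqrt{-2} + 2868 = - 11 i \sqrt{2} + 2868 = 2868 - 11 i \sqrt{2}$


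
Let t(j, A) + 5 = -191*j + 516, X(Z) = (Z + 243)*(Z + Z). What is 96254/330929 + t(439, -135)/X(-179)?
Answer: 99947425/25443776 ≈ 3.9282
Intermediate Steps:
X(Z) = 2*Z*(243 + Z) (X(Z) = (243 + Z)*(2*Z) = 2*Z*(243 + Z))
t(j, A) = 511 - 191*j (t(j, A) = -5 + (-191*j + 516) = -5 + (516 - 191*j) = 511 - 191*j)
96254/330929 + t(439, -135)/X(-179) = 96254/330929 + (511 - 191*439)/((2*(-179)*(243 - 179))) = 96254*(1/330929) + (511 - 83849)/((2*(-179)*64)) = 646/2221 - 83338/(-22912) = 646/2221 - 83338*(-1/22912) = 646/2221 + 41669/11456 = 99947425/25443776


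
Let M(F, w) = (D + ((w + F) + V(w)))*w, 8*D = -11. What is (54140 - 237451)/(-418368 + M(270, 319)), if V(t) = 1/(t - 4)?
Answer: 461943720/581904823 ≈ 0.79385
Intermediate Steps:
D = -11/8 (D = (1/8)*(-11) = -11/8 ≈ -1.3750)
V(t) = 1/(-4 + t)
M(F, w) = w*(-11/8 + F + w + 1/(-4 + w)) (M(F, w) = (-11/8 + ((w + F) + 1/(-4 + w)))*w = (-11/8 + ((F + w) + 1/(-4 + w)))*w = (-11/8 + (F + w + 1/(-4 + w)))*w = (-11/8 + F + w + 1/(-4 + w))*w = w*(-11/8 + F + w + 1/(-4 + w)))
(54140 - 237451)/(-418368 + M(270, 319)) = (54140 - 237451)/(-418368 + (1/8)*319*(8 + (-4 + 319)*(-11 + 8*270 + 8*319))/(-4 + 319)) = -183311/(-418368 + (1/8)*319*(8 + 315*(-11 + 2160 + 2552))/315) = -183311/(-418368 + (1/8)*319*(1/315)*(8 + 315*4701)) = -183311/(-418368 + (1/8)*319*(1/315)*(8 + 1480815)) = -183311/(-418368 + (1/8)*319*(1/315)*1480823) = -183311/(-418368 + 472382537/2520) = -183311/(-581904823/2520) = -183311*(-2520/581904823) = 461943720/581904823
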